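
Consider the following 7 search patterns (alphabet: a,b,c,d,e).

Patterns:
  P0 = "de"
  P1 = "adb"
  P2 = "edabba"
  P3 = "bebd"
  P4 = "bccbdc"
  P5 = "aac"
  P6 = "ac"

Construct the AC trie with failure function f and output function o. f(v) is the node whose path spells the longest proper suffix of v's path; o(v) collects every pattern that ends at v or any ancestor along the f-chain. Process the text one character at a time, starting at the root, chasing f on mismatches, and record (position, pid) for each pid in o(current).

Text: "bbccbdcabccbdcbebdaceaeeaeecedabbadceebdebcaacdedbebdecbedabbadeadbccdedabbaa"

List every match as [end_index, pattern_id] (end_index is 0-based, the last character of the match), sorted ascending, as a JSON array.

Build automaton:
Trie nodes:
  0='ε' goto a→3 b→12 d→1 e→6
  1='d' goto e→2
  2='de' goto ·  ←P0
  3='a' goto a→21 c→23 d→4
  4='ad' goto b→5
  5='adb' goto ·  ←P1
  6='e' goto d→7
  7='ed' goto a→8
  8='eda' goto b→9
  9='edab' goto b→10
  10='edabb' goto a→11
  11='edabba' goto ·  ←P2
  12='b' goto c→16 e→13
  13='be' goto b→14
  14='beb' goto d→15
  15='bebd' goto ·  ←P3
  16='bc' goto c→17
  17='bcc' goto b→18
  18='bccb' goto d→19
  19='bccbd' goto c→20
  20='bccbdc' goto ·  ←P4
  21='aa' goto c→22
  22='aac' goto ·  ←P5
  23='ac' goto ·  ←P6

BFS fail/out derivation:
  fail(1) 'd': from fail(0)=0 chase 'd': 0 ⇒ 0;  out=∅∪out(0)=∅
  fail(3) 'a': from fail(0)=0 chase 'a': 0 ⇒ 0;  out=∅∪out(0)=∅
  fail(6) 'e': from fail(0)=0 chase 'e': 0 ⇒ 0;  out=∅∪out(0)=∅
  fail(12) 'b': from fail(0)=0 chase 'b': 0 ⇒ 0;  out=∅∪out(0)=∅
  fail(2) 'de': from fail(1)=0 chase 'e': 0 ⇒ 6;  out={0}∪out(6)={0}
  fail(4) 'ad': from fail(3)=0 chase 'd': 0 ⇒ 1;  out=∅∪out(1)=∅
  fail(7) 'ed': from fail(6)=0 chase 'd': 0 ⇒ 1;  out=∅∪out(1)=∅
  fail(13) 'be': from fail(12)=0 chase 'e': 0 ⇒ 6;  out=∅∪out(6)=∅
  fail(16) 'bc': from fail(12)=0 chase 'c': 0 ⇒ 0;  out=∅∪out(0)=∅
  fail(21) 'aa': from fail(3)=0 chase 'a': 0 ⇒ 3;  out=∅∪out(3)=∅
  fail(23) 'ac': from fail(3)=0 chase 'c': 0 ⇒ 0;  out={6}∪out(0)={6}
  fail(5) 'adb': from fail(4)=1 chase 'b': 1→0 ⇒ 12;  out={1}∪out(12)={1}
  fail(8) 'eda': from fail(7)=1 chase 'a': 1→0 ⇒ 3;  out=∅∪out(3)=∅
  fail(14) 'beb': from fail(13)=6 chase 'b': 6→0 ⇒ 12;  out=∅∪out(12)=∅
  fail(17) 'bcc': from fail(16)=0 chase 'c': 0 ⇒ 0;  out=∅∪out(0)=∅
  fail(22) 'aac': from fail(21)=3 chase 'c': 3 ⇒ 23;  out={5}∪out(23)={5,6}
  fail(9) 'edab': from fail(8)=3 chase 'b': 3→0 ⇒ 12;  out=∅∪out(12)=∅
  fail(15) 'bebd': from fail(14)=12 chase 'd': 12→0 ⇒ 1;  out={3}∪out(1)={3}
  fail(18) 'bccb': from fail(17)=0 chase 'b': 0 ⇒ 12;  out=∅∪out(12)=∅
  fail(10) 'edabb': from fail(9)=12 chase 'b': 12→0 ⇒ 12;  out=∅∪out(12)=∅
  fail(19) 'bccbd': from fail(18)=12 chase 'd': 12→0 ⇒ 1;  out=∅∪out(1)=∅
  fail(11) 'edabba': from fail(10)=12 chase 'a': 12→0 ⇒ 3;  out={2}∪out(3)={2}
  fail(20) 'bccbdc': from fail(19)=1 chase 'c': 1→0 ⇒ 0;  out={4}∪out(0)={4}

Text stream:
i=0 'b': node 0→12
i=1 'b': node 12→12 ·f
i=2 'c': node 12→16
i=3 'c': node 16→17
i=4 'b': node 17→18
i=5 'd': node 18→19
i=6 'c': node 19→20  → match P4@[1:6]
i=7 'a': node 20→3 ·f
i=8 'b': node 3→12 ·f
i=9 'c': node 12→16
i=10 'c': node 16→17
i=11 'b': node 17→18
i=12 'd': node 18→19
i=13 'c': node 19→20  → match P4@[8:13]
i=14 'b': node 20→12 ·f
i=15 'e': node 12→13
i=16 'b': node 13→14
i=17 'd': node 14→15  → match P3@[14:17]
i=18 'a': node 15→3 ·f
i=19 'c': node 3→23  → match P6@[18:19]
i=20 'e': node 23→6 ·f
i=21 'a': node 6→3 ·f
i=22 'e': node 3→6 ·f
i=23 'e': node 6→6 ·f
i=24 'a': node 6→3 ·f
i=25 'e': node 3→6 ·f
i=26 'e': node 6→6 ·f
i=27 'c': node 6→0 ·f
i=28 'e': node 0→6
i=29 'd': node 6→7
i=30 'a': node 7→8
i=31 'b': node 8→9
i=32 'b': node 9→10
i=33 'a': node 10→11  → match P2@[28:33]
i=34 'd': node 11→4 ·f
i=35 'c': node 4→0 ·f
i=36 'e': node 0→6
i=37 'e': node 6→6 ·f
i=38 'b': node 6→12 ·f
i=39 'd': node 12→1 ·f
i=40 'e': node 1→2  → match P0@[39:40]
i=41 'b': node 2→12 ·f
i=42 'c': node 12→16
i=43 'a': node 16→3 ·f
i=44 'a': node 3→21
i=45 'c': node 21→22  → match P5@[43:45],P6@[44:45]
i=46 'd': node 22→1 ·f
i=47 'e': node 1→2  → match P0@[46:47]
i=48 'd': node 2→7 ·f
i=49 'b': node 7→12 ·f
i=50 'e': node 12→13
i=51 'b': node 13→14
i=52 'd': node 14→15  → match P3@[49:52]
i=53 'e': node 15→2 ·f  → match P0@[52:53]
i=54 'c': node 2→0 ·f
i=55 'b': node 0→12
i=56 'e': node 12→13
i=57 'd': node 13→7 ·f
i=58 'a': node 7→8
i=59 'b': node 8→9
i=60 'b': node 9→10
i=61 'a': node 10→11  → match P2@[56:61]
i=62 'd': node 11→4 ·f
i=63 'e': node 4→2 ·f  → match P0@[62:63]
i=64 'a': node 2→3 ·f
i=65 'd': node 3→4
i=66 'b': node 4→5  → match P1@[64:66]
i=67 'c': node 5→16 ·f
i=68 'c': node 16→17
i=69 'd': node 17→1 ·f
i=70 'e': node 1→2  → match P0@[69:70]
i=71 'd': node 2→7 ·f
i=72 'a': node 7→8
i=73 'b': node 8→9
i=74 'b': node 9→10
i=75 'a': node 10→11  → match P2@[70:75]
i=76 'a': node 11→21 ·f

Result: [[6,4],[13,4],[17,3],[19,6],[33,2],[40,0],[45,5],[45,6],[47,0],[52,3],[53,0],[61,2],[63,0],[66,1],[70,0],[75,2]]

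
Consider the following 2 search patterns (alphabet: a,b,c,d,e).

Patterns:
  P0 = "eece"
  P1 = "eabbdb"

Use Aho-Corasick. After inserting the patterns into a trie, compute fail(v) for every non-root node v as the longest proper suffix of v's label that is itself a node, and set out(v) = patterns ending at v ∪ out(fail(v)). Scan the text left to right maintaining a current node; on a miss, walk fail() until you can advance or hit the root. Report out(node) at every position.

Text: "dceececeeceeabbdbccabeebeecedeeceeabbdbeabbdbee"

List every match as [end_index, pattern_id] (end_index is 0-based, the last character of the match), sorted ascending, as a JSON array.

Build:
Trie nodes:
  n0 'ε': e→1
  n1 'e': a→5 e→2
  n2 'ee': c→3
  n3 'eec': e→4
  n4 'eece': ·  [P0 ends]
  n5 'ea': b→6
  n6 'eab': b→7
  n7 'eabb': d→8
  n8 'eabbd': b→9
  n9 'eabbdb': ·  [P1 ends]

Failure links (BFS by depth):
  n1('e'): parent n0 fail=0; on 'e' 0 → fail=0;  out ∅∪∅=∅
  n2('ee'): parent n1 fail=0; on 'e' 0 → fail=1;  out ∅∪∅=∅
  n5('ea'): parent n1 fail=0; on 'a' 0 → fail=0;  out ∅∪∅=∅
  n3('eec'): parent n2 fail=1; on 'c' 1→0 → fail=0;  out ∅∪∅=∅
  n6('eab'): parent n5 fail=0; on 'b' 0 → fail=0;  out ∅∪∅=∅
  n4('eece'): parent n3 fail=0; on 'e' 0 → fail=1;  out {0}∪∅={0}
  n7('eabb'): parent n6 fail=0; on 'b' 0 → fail=0;  out ∅∪∅=∅
  n8('eabbd'): parent n7 fail=0; on 'd' 0 → fail=0;  out ∅∪∅=∅
  n9('eabbdb'): parent n8 fail=0; on 'b' 0 → fail=0;  out {1}∪∅={1}

Run:
pos 0 'd': at 0
pos 1 'c': at 0
pos 2 'e': at 1
pos 3 'e': at 2
pos 4 'c': at 3
pos 5 'e': at 4  → match P0@[2:5]
pos 6 'c': at 0 (via fail)
pos 7 'e': at 1
pos 8 'e': at 2
pos 9 'c': at 3
pos 10 'e': at 4  → match P0@[7:10]
pos 11 'e': at 2 (via fail)
pos 12 'a': at 5 (via fail)
pos 13 'b': at 6
pos 14 'b': at 7
pos 15 'd': at 8
pos 16 'b': at 9  → match P1@[11:16]
pos 17 'c': at 0 (via fail)
pos 18 'c': at 0
pos 19 'a': at 0
pos 20 'b': at 0
pos 21 'e': at 1
pos 22 'e': at 2
pos 23 'b': at 0 (via fail)
pos 24 'e': at 1
pos 25 'e': at 2
pos 26 'c': at 3
pos 27 'e': at 4  → match P0@[24:27]
pos 28 'd': at 0 (via fail)
pos 29 'e': at 1
pos 30 'e': at 2
pos 31 'c': at 3
pos 32 'e': at 4  → match P0@[29:32]
pos 33 'e': at 2 (via fail)
pos 34 'a': at 5 (via fail)
pos 35 'b': at 6
pos 36 'b': at 7
pos 37 'd': at 8
pos 38 'b': at 9  → match P1@[33:38]
pos 39 'e': at 1 (via fail)
pos 40 'a': at 5
pos 41 'b': at 6
pos 42 'b': at 7
pos 43 'd': at 8
pos 44 'b': at 9  → match P1@[39:44]
pos 45 'e': at 1 (via fail)
pos 46 'e': at 2

Result: [[5,0],[10,0],[16,1],[27,0],[32,0],[38,1],[44,1]]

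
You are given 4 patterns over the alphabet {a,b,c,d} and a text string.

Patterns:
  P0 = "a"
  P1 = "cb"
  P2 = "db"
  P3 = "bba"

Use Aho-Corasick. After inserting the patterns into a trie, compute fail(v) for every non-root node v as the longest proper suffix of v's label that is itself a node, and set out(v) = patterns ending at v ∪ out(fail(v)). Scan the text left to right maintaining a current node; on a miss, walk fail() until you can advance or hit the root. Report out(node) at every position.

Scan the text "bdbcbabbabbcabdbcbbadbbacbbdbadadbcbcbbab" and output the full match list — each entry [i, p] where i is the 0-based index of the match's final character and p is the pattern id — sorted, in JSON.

Build:
Trie (insert patterns):
  n0 'ε': a→1 b→6 c→2 d→4
  n1 'a': ·  [P0 ends]
  n2 'c': b→3
  n3 'cb': ·  [P1 ends]
  n4 'd': b→5
  n5 'db': ·  [P2 ends]
  n6 'b': b→7
  n7 'bb': a→8
  n8 'bba': ·  [P3 ends]

Failure links (BFS by depth):
  fail(1) 'a': from fail(0)=0 chase 'a': 0 ⇒ 0;  out={0}∪out(0)={0}
  fail(2) 'c': from fail(0)=0 chase 'c': 0 ⇒ 0;  out=∅∪out(0)=∅
  fail(4) 'd': from fail(0)=0 chase 'd': 0 ⇒ 0;  out=∅∪out(0)=∅
  fail(6) 'b': from fail(0)=0 chase 'b': 0 ⇒ 0;  out=∅∪out(0)=∅
  fail(3) 'cb': from fail(2)=0 chase 'b': 0 ⇒ 6;  out={1}∪out(6)={1}
  fail(5) 'db': from fail(4)=0 chase 'b': 0 ⇒ 6;  out={2}∪out(6)={2}
  fail(7) 'bb': from fail(6)=0 chase 'b': 0 ⇒ 6;  out=∅∪out(6)=∅
  fail(8) 'bba': from fail(7)=6 chase 'a': 6→0 ⇒ 1;  out={3}∪out(1)={0,3}

Scan:
[0] read 'b'  n0⇒n6
[1] read 'd'  n6⇒n4 ·f
[2] read 'b'  n4⇒n5  ** P2@[1:2]
[3] read 'c'  n5⇒n2 ·f
[4] read 'b'  n2⇒n3  ** P1@[3:4]
[5] read 'a'  n3⇒n1 ·f  ** P0@[5:5]
[6] read 'b'  n1⇒n6 ·f
[7] read 'b'  n6⇒n7
[8] read 'a'  n7⇒n8  ** P0@[8:8],P3@[6:8]
[9] read 'b'  n8⇒n6 ·f
[10] read 'b'  n6⇒n7
[11] read 'c'  n7⇒n2 ·f
[12] read 'a'  n2⇒n1 ·f  ** P0@[12:12]
[13] read 'b'  n1⇒n6 ·f
[14] read 'd'  n6⇒n4 ·f
[15] read 'b'  n4⇒n5  ** P2@[14:15]
[16] read 'c'  n5⇒n2 ·f
[17] read 'b'  n2⇒n3  ** P1@[16:17]
[18] read 'b'  n3⇒n7 ·f
[19] read 'a'  n7⇒n8  ** P0@[19:19],P3@[17:19]
[20] read 'd'  n8⇒n4 ·f
[21] read 'b'  n4⇒n5  ** P2@[20:21]
[22] read 'b'  n5⇒n7 ·f
[23] read 'a'  n7⇒n8  ** P0@[23:23],P3@[21:23]
[24] read 'c'  n8⇒n2 ·f
[25] read 'b'  n2⇒n3  ** P1@[24:25]
[26] read 'b'  n3⇒n7 ·f
[27] read 'd'  n7⇒n4 ·f
[28] read 'b'  n4⇒n5  ** P2@[27:28]
[29] read 'a'  n5⇒n1 ·f  ** P0@[29:29]
[30] read 'd'  n1⇒n4 ·f
[31] read 'a'  n4⇒n1 ·f  ** P0@[31:31]
[32] read 'd'  n1⇒n4 ·f
[33] read 'b'  n4⇒n5  ** P2@[32:33]
[34] read 'c'  n5⇒n2 ·f
[35] read 'b'  n2⇒n3  ** P1@[34:35]
[36] read 'c'  n3⇒n2 ·f
[37] read 'b'  n2⇒n3  ** P1@[36:37]
[38] read 'b'  n3⇒n7 ·f
[39] read 'a'  n7⇒n8  ** P0@[39:39],P3@[37:39]
[40] read 'b'  n8⇒n6 ·f

Result: [[2,2],[4,1],[5,0],[8,0],[8,3],[12,0],[15,2],[17,1],[19,0],[19,3],[21,2],[23,0],[23,3],[25,1],[28,2],[29,0],[31,0],[33,2],[35,1],[37,1],[39,0],[39,3]]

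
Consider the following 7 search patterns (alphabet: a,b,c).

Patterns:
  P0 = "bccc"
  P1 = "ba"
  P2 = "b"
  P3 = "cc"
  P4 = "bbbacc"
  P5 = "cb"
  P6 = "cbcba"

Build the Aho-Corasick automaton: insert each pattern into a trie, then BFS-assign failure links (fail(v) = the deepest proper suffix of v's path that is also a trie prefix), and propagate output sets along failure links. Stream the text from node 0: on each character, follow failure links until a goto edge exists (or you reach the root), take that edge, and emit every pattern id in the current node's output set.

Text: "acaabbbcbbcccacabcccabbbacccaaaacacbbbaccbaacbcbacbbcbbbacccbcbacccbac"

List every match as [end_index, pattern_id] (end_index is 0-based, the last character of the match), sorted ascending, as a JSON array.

Build:
Trie (insert patterns):
  0='ε' goto b→1 c→6
  1='b' goto a→5 b→8 c→2  ←P2
  2='bc' goto c→3
  3='bcc' goto c→4
  4='bccc' goto ·  ←P0
  5='ba' goto ·  ←P1
  6='c' goto b→13 c→7
  7='cc' goto ·  ←P3
  8='bb' goto b→9
  9='bbb' goto a→10
  10='bbba' goto c→11
  11='bbbac' goto c→12
  12='bbbacc' goto ·  ←P4
  13='cb' goto c→14  ←P5
  14='cbc' goto b→15
  15='cbcb' goto a→16
  16='cbcba' goto ·  ←P6

BFS fail/out derivation:
  n1('b'): parent n0 fail=0; on 'b' 0 → fail=0;  out {2}∪∅={2}
  n6('c'): parent n0 fail=0; on 'c' 0 → fail=0;  out ∅∪∅=∅
  n2('bc'): parent n1 fail=0; on 'c' 0 → fail=6;  out ∅∪∅=∅
  n5('ba'): parent n1 fail=0; on 'a' 0 → fail=0;  out {1}∪∅={1}
  n7('cc'): parent n6 fail=0; on 'c' 0 → fail=6;  out {3}∪∅={3}
  n8('bb'): parent n1 fail=0; on 'b' 0 → fail=1;  out ∅∪{2}={2}
  n13('cb'): parent n6 fail=0; on 'b' 0 → fail=1;  out {5}∪{2}={2,5}
  n3('bcc'): parent n2 fail=6; on 'c' 6 → fail=7;  out ∅∪{3}={3}
  n9('bbb'): parent n8 fail=1; on 'b' 1 → fail=8;  out ∅∪{2}={2}
  n14('cbc'): parent n13 fail=1; on 'c' 1 → fail=2;  out ∅∪∅=∅
  n4('bccc'): parent n3 fail=7; on 'c' 7→6 → fail=7;  out {0}∪{3}={0,3}
  n10('bbba'): parent n9 fail=8; on 'a' 8→1 → fail=5;  out ∅∪{1}={1}
  n15('cbcb'): parent n14 fail=2; on 'b' 2→6 → fail=13;  out ∅∪{2,5}={2,5}
  n11('bbbac'): parent n10 fail=5; on 'c' 5→0 → fail=6;  out ∅∪∅=∅
  n16('cbcba'): parent n15 fail=13; on 'a' 13→1 → fail=5;  out {6}∪{1}={1,6}
  n12('bbbacc'): parent n11 fail=6; on 'c' 6 → fail=7;  out {4}∪{3}={3,4}

Run:
pos 0 'a': at 0
pos 1 'c': at 6
pos 2 'a': at 0 (fail-walked)
pos 3 'a': at 0
pos 4 'b': at 1  emit P2@[4:4]
pos 5 'b': at 8  emit P2@[5:5]
pos 6 'b': at 9  emit P2@[6:6]
pos 7 'c': at 2 (fail-walked)
pos 8 'b': at 13 (fail-walked)  emit P2@[8:8],P5@[7:8]
pos 9 'b': at 8 (fail-walked)  emit P2@[9:9]
pos 10 'c': at 2 (fail-walked)
pos 11 'c': at 3  emit P3@[10:11]
pos 12 'c': at 4  emit P0@[9:12],P3@[11:12]
pos 13 'a': at 0 (fail-walked)
pos 14 'c': at 6
pos 15 'a': at 0 (fail-walked)
pos 16 'b': at 1  emit P2@[16:16]
pos 17 'c': at 2
pos 18 'c': at 3  emit P3@[17:18]
pos 19 'c': at 4  emit P0@[16:19],P3@[18:19]
pos 20 'a': at 0 (fail-walked)
pos 21 'b': at 1  emit P2@[21:21]
pos 22 'b': at 8  emit P2@[22:22]
pos 23 'b': at 9  emit P2@[23:23]
pos 24 'a': at 10  emit P1@[23:24]
pos 25 'c': at 11
pos 26 'c': at 12  emit P3@[25:26],P4@[21:26]
pos 27 'c': at 7 (fail-walked)  emit P3@[26:27]
pos 28 'a': at 0 (fail-walked)
pos 29 'a': at 0
pos 30 'a': at 0
pos 31 'a': at 0
pos 32 'c': at 6
pos 33 'a': at 0 (fail-walked)
pos 34 'c': at 6
pos 35 'b': at 13  emit P2@[35:35],P5@[34:35]
pos 36 'b': at 8 (fail-walked)  emit P2@[36:36]
pos 37 'b': at 9  emit P2@[37:37]
pos 38 'a': at 10  emit P1@[37:38]
pos 39 'c': at 11
pos 40 'c': at 12  emit P3@[39:40],P4@[35:40]
pos 41 'b': at 13 (fail-walked)  emit P2@[41:41],P5@[40:41]
pos 42 'a': at 5 (fail-walked)  emit P1@[41:42]
pos 43 'a': at 0 (fail-walked)
pos 44 'c': at 6
pos 45 'b': at 13  emit P2@[45:45],P5@[44:45]
pos 46 'c': at 14
pos 47 'b': at 15  emit P2@[47:47],P5@[46:47]
pos 48 'a': at 16  emit P1@[47:48],P6@[44:48]
pos 49 'c': at 6 (fail-walked)
pos 50 'b': at 13  emit P2@[50:50],P5@[49:50]
pos 51 'b': at 8 (fail-walked)  emit P2@[51:51]
pos 52 'c': at 2 (fail-walked)
pos 53 'b': at 13 (fail-walked)  emit P2@[53:53],P5@[52:53]
pos 54 'b': at 8 (fail-walked)  emit P2@[54:54]
pos 55 'b': at 9  emit P2@[55:55]
pos 56 'a': at 10  emit P1@[55:56]
pos 57 'c': at 11
pos 58 'c': at 12  emit P3@[57:58],P4@[53:58]
pos 59 'c': at 7 (fail-walked)  emit P3@[58:59]
pos 60 'b': at 13 (fail-walked)  emit P2@[60:60],P5@[59:60]
pos 61 'c': at 14
pos 62 'b': at 15  emit P2@[62:62],P5@[61:62]
pos 63 'a': at 16  emit P1@[62:63],P6@[59:63]
pos 64 'c': at 6 (fail-walked)
pos 65 'c': at 7  emit P3@[64:65]
pos 66 'c': at 7 (fail-walked)  emit P3@[65:66]
pos 67 'b': at 13 (fail-walked)  emit P2@[67:67],P5@[66:67]
pos 68 'a': at 5 (fail-walked)  emit P1@[67:68]
pos 69 'c': at 6 (fail-walked)

Matches: [[4,2],[5,2],[6,2],[8,2],[8,5],[9,2],[11,3],[12,0],[12,3],[16,2],[18,3],[19,0],[19,3],[21,2],[22,2],[23,2],[24,1],[26,3],[26,4],[27,3],[35,2],[35,5],[36,2],[37,2],[38,1],[40,3],[40,4],[41,2],[41,5],[42,1],[45,2],[45,5],[47,2],[47,5],[48,1],[48,6],[50,2],[50,5],[51,2],[53,2],[53,5],[54,2],[55,2],[56,1],[58,3],[58,4],[59,3],[60,2],[60,5],[62,2],[62,5],[63,1],[63,6],[65,3],[66,3],[67,2],[67,5],[68,1]]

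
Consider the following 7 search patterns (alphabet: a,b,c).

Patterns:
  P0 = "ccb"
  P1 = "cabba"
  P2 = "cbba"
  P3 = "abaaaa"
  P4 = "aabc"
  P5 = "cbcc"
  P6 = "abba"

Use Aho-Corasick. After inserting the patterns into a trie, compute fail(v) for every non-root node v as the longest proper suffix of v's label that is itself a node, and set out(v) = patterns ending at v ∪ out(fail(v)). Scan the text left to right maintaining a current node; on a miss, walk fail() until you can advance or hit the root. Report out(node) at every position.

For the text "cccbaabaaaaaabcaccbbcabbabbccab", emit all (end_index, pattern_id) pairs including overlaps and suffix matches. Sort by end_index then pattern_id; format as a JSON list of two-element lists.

Build automaton:
Trie (insert patterns):
  n0 'ε': a→11 c→1
  n1 'c': a→4 b→8 c→2
  n2 'cc': b→3
  n3 'ccb': ·  ←P0
  n4 'ca': b→5
  n5 'cab': b→6
  n6 'cabb': a→7
  n7 'cabba': ·  ←P1
  n8 'cb': b→9 c→20
  n9 'cbb': a→10
  n10 'cbba': ·  ←P2
  n11 'a': a→17 b→12
  n12 'ab': a→13 b→22
  n13 'aba': a→14
  n14 'abaa': a→15
  n15 'abaaa': a→16
  n16 'abaaaa': ·  ←P3
  n17 'aa': b→18
  n18 'aab': c→19
  n19 'aabc': ·  ←P4
  n20 'cbc': c→21
  n21 'cbcc': ·  ←P5
  n22 'abb': a→23
  n23 'abba': ·  ←P6

BFS fail/out derivation:
  fail(1) 'c': from fail(0)=0 chase 'c': 0 ⇒ 0;  out=∅∪out(0)=∅
  fail(11) 'a': from fail(0)=0 chase 'a': 0 ⇒ 0;  out=∅∪out(0)=∅
  fail(2) 'cc': from fail(1)=0 chase 'c': 0 ⇒ 1;  out=∅∪out(1)=∅
  fail(4) 'ca': from fail(1)=0 chase 'a': 0 ⇒ 11;  out=∅∪out(11)=∅
  fail(8) 'cb': from fail(1)=0 chase 'b': 0 ⇒ 0;  out=∅∪out(0)=∅
  fail(12) 'ab': from fail(11)=0 chase 'b': 0 ⇒ 0;  out=∅∪out(0)=∅
  fail(17) 'aa': from fail(11)=0 chase 'a': 0 ⇒ 11;  out=∅∪out(11)=∅
  fail(3) 'ccb': from fail(2)=1 chase 'b': 1 ⇒ 8;  out={0}∪out(8)={0}
  fail(5) 'cab': from fail(4)=11 chase 'b': 11 ⇒ 12;  out=∅∪out(12)=∅
  fail(9) 'cbb': from fail(8)=0 chase 'b': 0 ⇒ 0;  out=∅∪out(0)=∅
  fail(13) 'aba': from fail(12)=0 chase 'a': 0 ⇒ 11;  out=∅∪out(11)=∅
  fail(18) 'aab': from fail(17)=11 chase 'b': 11 ⇒ 12;  out=∅∪out(12)=∅
  fail(20) 'cbc': from fail(8)=0 chase 'c': 0 ⇒ 1;  out=∅∪out(1)=∅
  fail(22) 'abb': from fail(12)=0 chase 'b': 0 ⇒ 0;  out=∅∪out(0)=∅
  fail(6) 'cabb': from fail(5)=12 chase 'b': 12 ⇒ 22;  out=∅∪out(22)=∅
  fail(10) 'cbba': from fail(9)=0 chase 'a': 0 ⇒ 11;  out={2}∪out(11)={2}
  fail(14) 'abaa': from fail(13)=11 chase 'a': 11 ⇒ 17;  out=∅∪out(17)=∅
  fail(19) 'aabc': from fail(18)=12 chase 'c': 12→0 ⇒ 1;  out={4}∪out(1)={4}
  fail(21) 'cbcc': from fail(20)=1 chase 'c': 1 ⇒ 2;  out={5}∪out(2)={5}
  fail(23) 'abba': from fail(22)=0 chase 'a': 0 ⇒ 11;  out={6}∪out(11)={6}
  fail(7) 'cabba': from fail(6)=22 chase 'a': 22 ⇒ 23;  out={1}∪out(23)={1,6}
  fail(15) 'abaaa': from fail(14)=17 chase 'a': 17→11 ⇒ 17;  out=∅∪out(17)=∅
  fail(16) 'abaaaa': from fail(15)=17 chase 'a': 17→11 ⇒ 17;  out={3}∪out(17)={3}

Text stream:
i=0 'c': node 0→1
i=1 'c': node 1→2
i=2 'c': node 2→2 ·f
i=3 'b': node 2→3  emit P0@[1:3]
i=4 'a': node 3→11 ·f
i=5 'a': node 11→17
i=6 'b': node 17→18
i=7 'a': node 18→13 ·f
i=8 'a': node 13→14
i=9 'a': node 14→15
i=10 'a': node 15→16  emit P3@[5:10]
i=11 'a': node 16→17 ·f
i=12 'a': node 17→17 ·f
i=13 'b': node 17→18
i=14 'c': node 18→19  emit P4@[11:14]
i=15 'a': node 19→4 ·f
i=16 'c': node 4→1 ·f
i=17 'c': node 1→2
i=18 'b': node 2→3  emit P0@[16:18]
i=19 'b': node 3→9 ·f
i=20 'c': node 9→1 ·f
i=21 'a': node 1→4
i=22 'b': node 4→5
i=23 'b': node 5→6
i=24 'a': node 6→7  emit P1@[20:24],P6@[21:24]
i=25 'b': node 7→12 ·f
i=26 'b': node 12→22
i=27 'c': node 22→1 ·f
i=28 'c': node 1→2
i=29 'a': node 2→4 ·f
i=30 'b': node 4→5

Matches: [[3,0],[10,3],[14,4],[18,0],[24,1],[24,6]]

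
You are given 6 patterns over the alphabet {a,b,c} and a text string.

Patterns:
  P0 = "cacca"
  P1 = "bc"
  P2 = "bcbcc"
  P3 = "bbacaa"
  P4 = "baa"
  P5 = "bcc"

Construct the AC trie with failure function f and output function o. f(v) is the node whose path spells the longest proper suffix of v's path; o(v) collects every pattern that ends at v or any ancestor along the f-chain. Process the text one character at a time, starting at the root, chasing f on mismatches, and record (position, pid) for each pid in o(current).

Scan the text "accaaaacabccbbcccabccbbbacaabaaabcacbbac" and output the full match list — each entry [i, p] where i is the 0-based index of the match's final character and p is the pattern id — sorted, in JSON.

Build:
Trie nodes:
  n0 'ε': b→6 c→1
  n1 'c': a→2
  n2 'ca': c→3
  n3 'cac': c→4
  n4 'cacc': a→5
  n5 'cacca': ·  [P0 ends]
  n6 'b': a→16 b→11 c→7
  n7 'bc': b→8 c→18  [P1 ends]
  n8 'bcb': c→9
  n9 'bcbc': c→10
  n10 'bcbcc': ·  [P2 ends]
  n11 'bb': a→12
  n12 'bba': c→13
  n13 'bbac': a→14
  n14 'bbaca': a→15
  n15 'bbacaa': ·  [P3 ends]
  n16 'ba': a→17
  n17 'baa': ·  [P4 ends]
  n18 'bcc': ·  [P5 ends]

Failure links (BFS by depth):
  n1('c'): parent n0 fail=0; on 'c' 0 → fail=0;  out ∅∪∅=∅
  n6('b'): parent n0 fail=0; on 'b' 0 → fail=0;  out ∅∪∅=∅
  n2('ca'): parent n1 fail=0; on 'a' 0 → fail=0;  out ∅∪∅=∅
  n7('bc'): parent n6 fail=0; on 'c' 0 → fail=1;  out {1}∪∅={1}
  n11('bb'): parent n6 fail=0; on 'b' 0 → fail=6;  out ∅∪∅=∅
  n16('ba'): parent n6 fail=0; on 'a' 0 → fail=0;  out ∅∪∅=∅
  n3('cac'): parent n2 fail=0; on 'c' 0 → fail=1;  out ∅∪∅=∅
  n8('bcb'): parent n7 fail=1; on 'b' 1→0 → fail=6;  out ∅∪∅=∅
  n12('bba'): parent n11 fail=6; on 'a' 6 → fail=16;  out ∅∪∅=∅
  n17('baa'): parent n16 fail=0; on 'a' 0 → fail=0;  out {4}∪∅={4}
  n18('bcc'): parent n7 fail=1; on 'c' 1→0 → fail=1;  out {5}∪∅={5}
  n4('cacc'): parent n3 fail=1; on 'c' 1→0 → fail=1;  out ∅∪∅=∅
  n9('bcbc'): parent n8 fail=6; on 'c' 6 → fail=7;  out ∅∪{1}={1}
  n13('bbac'): parent n12 fail=16; on 'c' 16→0 → fail=1;  out ∅∪∅=∅
  n5('cacca'): parent n4 fail=1; on 'a' 1 → fail=2;  out {0}∪∅={0}
  n10('bcbcc'): parent n9 fail=7; on 'c' 7 → fail=18;  out {2}∪{5}={2,5}
  n14('bbaca'): parent n13 fail=1; on 'a' 1 → fail=2;  out ∅∪∅=∅
  n15('bbacaa'): parent n14 fail=2; on 'a' 2→0 → fail=0;  out {3}∪∅={3}

Text stream:
pos 0 'a': at 0
pos 1 'c': at 1
pos 2 'c': at 1 (fail-walked)
pos 3 'a': at 2
pos 4 'a': at 0 (fail-walked)
pos 5 'a': at 0
pos 6 'a': at 0
pos 7 'c': at 1
pos 8 'a': at 2
pos 9 'b': at 6 (fail-walked)
pos 10 'c': at 7  ** P1@[9:10]
pos 11 'c': at 18  ** P5@[9:11]
pos 12 'b': at 6 (fail-walked)
pos 13 'b': at 11
pos 14 'c': at 7 (fail-walked)  ** P1@[13:14]
pos 15 'c': at 18  ** P5@[13:15]
pos 16 'c': at 1 (fail-walked)
pos 17 'a': at 2
pos 18 'b': at 6 (fail-walked)
pos 19 'c': at 7  ** P1@[18:19]
pos 20 'c': at 18  ** P5@[18:20]
pos 21 'b': at 6 (fail-walked)
pos 22 'b': at 11
pos 23 'b': at 11 (fail-walked)
pos 24 'a': at 12
pos 25 'c': at 13
pos 26 'a': at 14
pos 27 'a': at 15  ** P3@[22:27]
pos 28 'b': at 6 (fail-walked)
pos 29 'a': at 16
pos 30 'a': at 17  ** P4@[28:30]
pos 31 'a': at 0 (fail-walked)
pos 32 'b': at 6
pos 33 'c': at 7  ** P1@[32:33]
pos 34 'a': at 2 (fail-walked)
pos 35 'c': at 3
pos 36 'b': at 6 (fail-walked)
pos 37 'b': at 11
pos 38 'a': at 12
pos 39 'c': at 13

Result: [[10,1],[11,5],[14,1],[15,5],[19,1],[20,5],[27,3],[30,4],[33,1]]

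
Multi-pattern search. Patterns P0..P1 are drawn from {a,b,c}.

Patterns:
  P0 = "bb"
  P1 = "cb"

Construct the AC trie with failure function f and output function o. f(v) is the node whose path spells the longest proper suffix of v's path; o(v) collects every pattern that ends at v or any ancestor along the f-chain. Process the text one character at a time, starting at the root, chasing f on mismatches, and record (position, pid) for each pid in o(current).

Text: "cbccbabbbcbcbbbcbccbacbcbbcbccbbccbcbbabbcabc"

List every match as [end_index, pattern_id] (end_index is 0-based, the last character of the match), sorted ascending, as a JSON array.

Construct AC machine:
Trie (insert patterns):
  n0 'ε': b→1 c→3
  n1 'b': b→2
  n2 'bb': ·  [P0 ends]
  n3 'c': b→4
  n4 'cb': ·  [P1 ends]

Failure links (BFS by depth):
  n1('b'): parent n0 fail=0; on 'b' 0 → fail=0;  out ∅∪∅=∅
  n3('c'): parent n0 fail=0; on 'c' 0 → fail=0;  out ∅∪∅=∅
  n2('bb'): parent n1 fail=0; on 'b' 0 → fail=1;  out {0}∪∅={0}
  n4('cb'): parent n3 fail=0; on 'b' 0 → fail=1;  out {1}∪∅={1}

Scan:
[0] read 'c'  n0⇒n3
[1] read 'b'  n3⇒n4  ** P1@[0:1]
[2] read 'c'  n4⇒n3 (via fail)
[3] read 'c'  n3⇒n3 (via fail)
[4] read 'b'  n3⇒n4  ** P1@[3:4]
[5] read 'a'  n4⇒n0 (via fail)
[6] read 'b'  n0⇒n1
[7] read 'b'  n1⇒n2  ** P0@[6:7]
[8] read 'b'  n2⇒n2 (via fail)  ** P0@[7:8]
[9] read 'c'  n2⇒n3 (via fail)
[10] read 'b'  n3⇒n4  ** P1@[9:10]
[11] read 'c'  n4⇒n3 (via fail)
[12] read 'b'  n3⇒n4  ** P1@[11:12]
[13] read 'b'  n4⇒n2 (via fail)  ** P0@[12:13]
[14] read 'b'  n2⇒n2 (via fail)  ** P0@[13:14]
[15] read 'c'  n2⇒n3 (via fail)
[16] read 'b'  n3⇒n4  ** P1@[15:16]
[17] read 'c'  n4⇒n3 (via fail)
[18] read 'c'  n3⇒n3 (via fail)
[19] read 'b'  n3⇒n4  ** P1@[18:19]
[20] read 'a'  n4⇒n0 (via fail)
[21] read 'c'  n0⇒n3
[22] read 'b'  n3⇒n4  ** P1@[21:22]
[23] read 'c'  n4⇒n3 (via fail)
[24] read 'b'  n3⇒n4  ** P1@[23:24]
[25] read 'b'  n4⇒n2 (via fail)  ** P0@[24:25]
[26] read 'c'  n2⇒n3 (via fail)
[27] read 'b'  n3⇒n4  ** P1@[26:27]
[28] read 'c'  n4⇒n3 (via fail)
[29] read 'c'  n3⇒n3 (via fail)
[30] read 'b'  n3⇒n4  ** P1@[29:30]
[31] read 'b'  n4⇒n2 (via fail)  ** P0@[30:31]
[32] read 'c'  n2⇒n3 (via fail)
[33] read 'c'  n3⇒n3 (via fail)
[34] read 'b'  n3⇒n4  ** P1@[33:34]
[35] read 'c'  n4⇒n3 (via fail)
[36] read 'b'  n3⇒n4  ** P1@[35:36]
[37] read 'b'  n4⇒n2 (via fail)  ** P0@[36:37]
[38] read 'a'  n2⇒n0 (via fail)
[39] read 'b'  n0⇒n1
[40] read 'b'  n1⇒n2  ** P0@[39:40]
[41] read 'c'  n2⇒n3 (via fail)
[42] read 'a'  n3⇒n0 (via fail)
[43] read 'b'  n0⇒n1
[44] read 'c'  n1⇒n3 (via fail)

Matches: [[1,1],[4,1],[7,0],[8,0],[10,1],[12,1],[13,0],[14,0],[16,1],[19,1],[22,1],[24,1],[25,0],[27,1],[30,1],[31,0],[34,1],[36,1],[37,0],[40,0]]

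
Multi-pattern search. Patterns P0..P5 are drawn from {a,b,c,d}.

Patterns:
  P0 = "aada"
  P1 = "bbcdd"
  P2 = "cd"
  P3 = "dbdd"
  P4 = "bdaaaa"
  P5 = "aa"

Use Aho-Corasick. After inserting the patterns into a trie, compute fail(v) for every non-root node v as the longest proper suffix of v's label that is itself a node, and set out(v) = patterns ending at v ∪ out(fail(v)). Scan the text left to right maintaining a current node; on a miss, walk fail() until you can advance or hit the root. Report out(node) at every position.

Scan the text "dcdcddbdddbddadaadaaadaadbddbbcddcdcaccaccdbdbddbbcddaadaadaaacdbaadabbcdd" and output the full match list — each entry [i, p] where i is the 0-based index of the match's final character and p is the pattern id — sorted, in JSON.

Build:
Trie nodes:
  0='ε' goto a→1 b→5 c→10 d→12
  1='a' goto a→2
  2='aa' goto d→3  ←P5
  3='aad' goto a→4
  4='aada' goto ·  ←P0
  5='b' goto b→6 d→16
  6='bb' goto c→7
  7='bbc' goto d→8
  8='bbcd' goto d→9
  9='bbcdd' goto ·  ←P1
  10='c' goto d→11
  11='cd' goto ·  ←P2
  12='d' goto b→13
  13='db' goto d→14
  14='dbd' goto d→15
  15='dbdd' goto ·  ←P3
  16='bd' goto a→17
  17='bda' goto a→18
  18='bdaa' goto a→19
  19='bdaaa' goto a→20
  20='bdaaaa' goto ·  ←P4

Failure links (BFS by depth):
  n1('a'): parent n0 fail=0; on 'a' 0 → fail=0;  out ∅∪∅=∅
  n5('b'): parent n0 fail=0; on 'b' 0 → fail=0;  out ∅∪∅=∅
  n10('c'): parent n0 fail=0; on 'c' 0 → fail=0;  out ∅∪∅=∅
  n12('d'): parent n0 fail=0; on 'd' 0 → fail=0;  out ∅∪∅=∅
  n2('aa'): parent n1 fail=0; on 'a' 0 → fail=1;  out {5}∪∅={5}
  n6('bb'): parent n5 fail=0; on 'b' 0 → fail=5;  out ∅∪∅=∅
  n11('cd'): parent n10 fail=0; on 'd' 0 → fail=12;  out {2}∪∅={2}
  n13('db'): parent n12 fail=0; on 'b' 0 → fail=5;  out ∅∪∅=∅
  n16('bd'): parent n5 fail=0; on 'd' 0 → fail=12;  out ∅∪∅=∅
  n3('aad'): parent n2 fail=1; on 'd' 1→0 → fail=12;  out ∅∪∅=∅
  n7('bbc'): parent n6 fail=5; on 'c' 5→0 → fail=10;  out ∅∪∅=∅
  n14('dbd'): parent n13 fail=5; on 'd' 5 → fail=16;  out ∅∪∅=∅
  n17('bda'): parent n16 fail=12; on 'a' 12→0 → fail=1;  out ∅∪∅=∅
  n4('aada'): parent n3 fail=12; on 'a' 12→0 → fail=1;  out {0}∪∅={0}
  n8('bbcd'): parent n7 fail=10; on 'd' 10 → fail=11;  out ∅∪{2}={2}
  n15('dbdd'): parent n14 fail=16; on 'd' 16→12→0 → fail=12;  out {3}∪∅={3}
  n18('bdaa'): parent n17 fail=1; on 'a' 1 → fail=2;  out ∅∪{5}={5}
  n9('bbcdd'): parent n8 fail=11; on 'd' 11→12→0 → fail=12;  out {1}∪∅={1}
  n19('bdaaa'): parent n18 fail=2; on 'a' 2→1 → fail=2;  out ∅∪{5}={5}
  n20('bdaaaa'): parent n19 fail=2; on 'a' 2→1 → fail=2;  out {4}∪{5}={4,5}

Run:
i=0 'd': node 0→12
i=1 'c': node 12→10 ·f
i=2 'd': node 10→11  → match P2@[1:2]
i=3 'c': node 11→10 ·f
i=4 'd': node 10→11  → match P2@[3:4]
i=5 'd': node 11→12 ·f
i=6 'b': node 12→13
i=7 'd': node 13→14
i=8 'd': node 14→15  → match P3@[5:8]
i=9 'd': node 15→12 ·f
i=10 'b': node 12→13
i=11 'd': node 13→14
i=12 'd': node 14→15  → match P3@[9:12]
i=13 'a': node 15→1 ·f
i=14 'd': node 1→12 ·f
i=15 'a': node 12→1 ·f
i=16 'a': node 1→2  → match P5@[15:16]
i=17 'd': node 2→3
i=18 'a': node 3→4  → match P0@[15:18]
i=19 'a': node 4→2 ·f  → match P5@[18:19]
i=20 'a': node 2→2 ·f  → match P5@[19:20]
i=21 'd': node 2→3
i=22 'a': node 3→4  → match P0@[19:22]
i=23 'a': node 4→2 ·f  → match P5@[22:23]
i=24 'd': node 2→3
i=25 'b': node 3→13 ·f
i=26 'd': node 13→14
i=27 'd': node 14→15  → match P3@[24:27]
i=28 'b': node 15→13 ·f
i=29 'b': node 13→6 ·f
i=30 'c': node 6→7
i=31 'd': node 7→8  → match P2@[30:31]
i=32 'd': node 8→9  → match P1@[28:32]
i=33 'c': node 9→10 ·f
i=34 'd': node 10→11  → match P2@[33:34]
i=35 'c': node 11→10 ·f
i=36 'a': node 10→1 ·f
i=37 'c': node 1→10 ·f
i=38 'c': node 10→10 ·f
i=39 'a': node 10→1 ·f
i=40 'c': node 1→10 ·f
i=41 'c': node 10→10 ·f
i=42 'd': node 10→11  → match P2@[41:42]
i=43 'b': node 11→13 ·f
i=44 'd': node 13→14
i=45 'b': node 14→13 ·f
i=46 'd': node 13→14
i=47 'd': node 14→15  → match P3@[44:47]
i=48 'b': node 15→13 ·f
i=49 'b': node 13→6 ·f
i=50 'c': node 6→7
i=51 'd': node 7→8  → match P2@[50:51]
i=52 'd': node 8→9  → match P1@[48:52]
i=53 'a': node 9→1 ·f
i=54 'a': node 1→2  → match P5@[53:54]
i=55 'd': node 2→3
i=56 'a': node 3→4  → match P0@[53:56]
i=57 'a': node 4→2 ·f  → match P5@[56:57]
i=58 'd': node 2→3
i=59 'a': node 3→4  → match P0@[56:59]
i=60 'a': node 4→2 ·f  → match P5@[59:60]
i=61 'a': node 2→2 ·f  → match P5@[60:61]
i=62 'c': node 2→10 ·f
i=63 'd': node 10→11  → match P2@[62:63]
i=64 'b': node 11→13 ·f
i=65 'a': node 13→1 ·f
i=66 'a': node 1→2  → match P5@[65:66]
i=67 'd': node 2→3
i=68 'a': node 3→4  → match P0@[65:68]
i=69 'b': node 4→5 ·f
i=70 'b': node 5→6
i=71 'c': node 6→7
i=72 'd': node 7→8  → match P2@[71:72]
i=73 'd': node 8→9  → match P1@[69:73]

All matches (sorted): [[2,2],[4,2],[8,3],[12,3],[16,5],[18,0],[19,5],[20,5],[22,0],[23,5],[27,3],[31,2],[32,1],[34,2],[42,2],[47,3],[51,2],[52,1],[54,5],[56,0],[57,5],[59,0],[60,5],[61,5],[63,2],[66,5],[68,0],[72,2],[73,1]]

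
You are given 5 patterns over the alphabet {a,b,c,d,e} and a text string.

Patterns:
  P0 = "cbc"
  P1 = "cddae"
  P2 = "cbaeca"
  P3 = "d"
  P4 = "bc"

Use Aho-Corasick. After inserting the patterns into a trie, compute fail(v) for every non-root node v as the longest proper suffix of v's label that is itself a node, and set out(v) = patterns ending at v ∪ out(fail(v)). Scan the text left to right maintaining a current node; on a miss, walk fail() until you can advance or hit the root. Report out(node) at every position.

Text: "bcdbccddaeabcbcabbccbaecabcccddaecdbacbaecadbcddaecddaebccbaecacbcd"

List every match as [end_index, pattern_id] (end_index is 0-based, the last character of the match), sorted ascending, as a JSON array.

Build:
Trie nodes:
  n0 'ε': b→13 c→1 d→12
  n1 'c': b→2 d→4
  n2 'cb': a→8 c→3
  n3 'cbc': ·  [P0 ends]
  n4 'cd': d→5
  n5 'cdd': a→6
  n6 'cdda': e→7
  n7 'cddae': ·  [P1 ends]
  n8 'cba': e→9
  n9 'cbae': c→10
  n10 'cbaec': a→11
  n11 'cbaeca': ·  [P2 ends]
  n12 'd': ·  [P3 ends]
  n13 'b': c→14
  n14 'bc': ·  [P4 ends]

Failure links (BFS by depth):
  fail(1) 'c': from fail(0)=0 chase 'c': 0 ⇒ 0;  out=∅∪out(0)=∅
  fail(12) 'd': from fail(0)=0 chase 'd': 0 ⇒ 0;  out={3}∪out(0)={3}
  fail(13) 'b': from fail(0)=0 chase 'b': 0 ⇒ 0;  out=∅∪out(0)=∅
  fail(2) 'cb': from fail(1)=0 chase 'b': 0 ⇒ 13;  out=∅∪out(13)=∅
  fail(4) 'cd': from fail(1)=0 chase 'd': 0 ⇒ 12;  out=∅∪out(12)={3}
  fail(14) 'bc': from fail(13)=0 chase 'c': 0 ⇒ 1;  out={4}∪out(1)={4}
  fail(3) 'cbc': from fail(2)=13 chase 'c': 13 ⇒ 14;  out={0}∪out(14)={0,4}
  fail(5) 'cdd': from fail(4)=12 chase 'd': 12→0 ⇒ 12;  out=∅∪out(12)={3}
  fail(8) 'cba': from fail(2)=13 chase 'a': 13→0 ⇒ 0;  out=∅∪out(0)=∅
  fail(6) 'cdda': from fail(5)=12 chase 'a': 12→0 ⇒ 0;  out=∅∪out(0)=∅
  fail(9) 'cbae': from fail(8)=0 chase 'e': 0 ⇒ 0;  out=∅∪out(0)=∅
  fail(7) 'cddae': from fail(6)=0 chase 'e': 0 ⇒ 0;  out={1}∪out(0)={1}
  fail(10) 'cbaec': from fail(9)=0 chase 'c': 0 ⇒ 1;  out=∅∪out(1)=∅
  fail(11) 'cbaeca': from fail(10)=1 chase 'a': 1→0 ⇒ 0;  out={2}∪out(0)={2}

Run:
pos 0 'b': at 13
pos 1 'c': at 14  emit P4@[0:1]
pos 2 'd': at 4 ·f  emit P3@[2:2]
pos 3 'b': at 13 ·f
pos 4 'c': at 14  emit P4@[3:4]
pos 5 'c': at 1 ·f
pos 6 'd': at 4  emit P3@[6:6]
pos 7 'd': at 5  emit P3@[7:7]
pos 8 'a': at 6
pos 9 'e': at 7  emit P1@[5:9]
pos 10 'a': at 0 ·f
pos 11 'b': at 13
pos 12 'c': at 14  emit P4@[11:12]
pos 13 'b': at 2 ·f
pos 14 'c': at 3  emit P0@[12:14],P4@[13:14]
pos 15 'a': at 0 ·f
pos 16 'b': at 13
pos 17 'b': at 13 ·f
pos 18 'c': at 14  emit P4@[17:18]
pos 19 'c': at 1 ·f
pos 20 'b': at 2
pos 21 'a': at 8
pos 22 'e': at 9
pos 23 'c': at 10
pos 24 'a': at 11  emit P2@[19:24]
pos 25 'b': at 13 ·f
pos 26 'c': at 14  emit P4@[25:26]
pos 27 'c': at 1 ·f
pos 28 'c': at 1 ·f
pos 29 'd': at 4  emit P3@[29:29]
pos 30 'd': at 5  emit P3@[30:30]
pos 31 'a': at 6
pos 32 'e': at 7  emit P1@[28:32]
pos 33 'c': at 1 ·f
pos 34 'd': at 4  emit P3@[34:34]
pos 35 'b': at 13 ·f
pos 36 'a': at 0 ·f
pos 37 'c': at 1
pos 38 'b': at 2
pos 39 'a': at 8
pos 40 'e': at 9
pos 41 'c': at 10
pos 42 'a': at 11  emit P2@[37:42]
pos 43 'd': at 12 ·f  emit P3@[43:43]
pos 44 'b': at 13 ·f
pos 45 'c': at 14  emit P4@[44:45]
pos 46 'd': at 4 ·f  emit P3@[46:46]
pos 47 'd': at 5  emit P3@[47:47]
pos 48 'a': at 6
pos 49 'e': at 7  emit P1@[45:49]
pos 50 'c': at 1 ·f
pos 51 'd': at 4  emit P3@[51:51]
pos 52 'd': at 5  emit P3@[52:52]
pos 53 'a': at 6
pos 54 'e': at 7  emit P1@[50:54]
pos 55 'b': at 13 ·f
pos 56 'c': at 14  emit P4@[55:56]
pos 57 'c': at 1 ·f
pos 58 'b': at 2
pos 59 'a': at 8
pos 60 'e': at 9
pos 61 'c': at 10
pos 62 'a': at 11  emit P2@[57:62]
pos 63 'c': at 1 ·f
pos 64 'b': at 2
pos 65 'c': at 3  emit P0@[63:65],P4@[64:65]
pos 66 'd': at 4 ·f  emit P3@[66:66]

All matches (sorted): [[1,4],[2,3],[4,4],[6,3],[7,3],[9,1],[12,4],[14,0],[14,4],[18,4],[24,2],[26,4],[29,3],[30,3],[32,1],[34,3],[42,2],[43,3],[45,4],[46,3],[47,3],[49,1],[51,3],[52,3],[54,1],[56,4],[62,2],[65,0],[65,4],[66,3]]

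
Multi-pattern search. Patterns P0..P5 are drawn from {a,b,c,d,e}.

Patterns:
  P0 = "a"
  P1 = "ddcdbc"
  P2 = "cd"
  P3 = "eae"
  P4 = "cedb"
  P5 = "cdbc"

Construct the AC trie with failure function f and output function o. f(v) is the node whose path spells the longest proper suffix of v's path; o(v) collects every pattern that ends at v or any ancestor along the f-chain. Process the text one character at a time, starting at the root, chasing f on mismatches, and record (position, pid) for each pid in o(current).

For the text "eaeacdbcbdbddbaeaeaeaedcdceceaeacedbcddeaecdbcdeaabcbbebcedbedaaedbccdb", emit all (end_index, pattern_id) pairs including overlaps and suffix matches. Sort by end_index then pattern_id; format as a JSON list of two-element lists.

Build automaton:
Trie nodes:
  0='ε' goto a→1 c→8 d→2 e→10
  1='a' goto ·  [P0 ends]
  2='d' goto d→3
  3='dd' goto c→4
  4='ddc' goto d→5
  5='ddcd' goto b→6
  6='ddcdb' goto c→7
  7='ddcdbc' goto ·  [P1 ends]
  8='c' goto d→9 e→13
  9='cd' goto b→16  [P2 ends]
  10='e' goto a→11
  11='ea' goto e→12
  12='eae' goto ·  [P3 ends]
  13='ce' goto d→14
  14='ced' goto b→15
  15='cedb' goto ·  [P4 ends]
  16='cdb' goto c→17
  17='cdbc' goto ·  [P5 ends]

BFS fail/out derivation:
  n1('a'): parent n0 fail=0; on 'a' 0 → fail=0;  out {0}∪∅={0}
  n2('d'): parent n0 fail=0; on 'd' 0 → fail=0;  out ∅∪∅=∅
  n8('c'): parent n0 fail=0; on 'c' 0 → fail=0;  out ∅∪∅=∅
  n10('e'): parent n0 fail=0; on 'e' 0 → fail=0;  out ∅∪∅=∅
  n3('dd'): parent n2 fail=0; on 'd' 0 → fail=2;  out ∅∪∅=∅
  n9('cd'): parent n8 fail=0; on 'd' 0 → fail=2;  out {2}∪∅={2}
  n11('ea'): parent n10 fail=0; on 'a' 0 → fail=1;  out ∅∪{0}={0}
  n13('ce'): parent n8 fail=0; on 'e' 0 → fail=10;  out ∅∪∅=∅
  n4('ddc'): parent n3 fail=2; on 'c' 2→0 → fail=8;  out ∅∪∅=∅
  n12('eae'): parent n11 fail=1; on 'e' 1→0 → fail=10;  out {3}∪∅={3}
  n14('ced'): parent n13 fail=10; on 'd' 10→0 → fail=2;  out ∅∪∅=∅
  n16('cdb'): parent n9 fail=2; on 'b' 2→0 → fail=0;  out ∅∪∅=∅
  n5('ddcd'): parent n4 fail=8; on 'd' 8 → fail=9;  out ∅∪{2}={2}
  n15('cedb'): parent n14 fail=2; on 'b' 2→0 → fail=0;  out {4}∪∅={4}
  n17('cdbc'): parent n16 fail=0; on 'c' 0 → fail=8;  out {5}∪∅={5}
  n6('ddcdb'): parent n5 fail=9; on 'b' 9 → fail=16;  out ∅∪∅=∅
  n7('ddcdbc'): parent n6 fail=16; on 'c' 16 → fail=17;  out {1}∪{5}={1,5}

Text stream:
i=0 'e': node 0→10
i=1 'a': node 10→11  emit P0@[1:1]
i=2 'e': node 11→12  emit P3@[0:2]
i=3 'a': node 12→11 (fail-walked)  emit P0@[3:3]
i=4 'c': node 11→8 (fail-walked)
i=5 'd': node 8→9  emit P2@[4:5]
i=6 'b': node 9→16
i=7 'c': node 16→17  emit P5@[4:7]
i=8 'b': node 17→0 (fail-walked)
i=9 'd': node 0→2
i=10 'b': node 2→0 (fail-walked)
i=11 'd': node 0→2
i=12 'd': node 2→3
i=13 'b': node 3→0 (fail-walked)
i=14 'a': node 0→1  emit P0@[14:14]
i=15 'e': node 1→10 (fail-walked)
i=16 'a': node 10→11  emit P0@[16:16]
i=17 'e': node 11→12  emit P3@[15:17]
i=18 'a': node 12→11 (fail-walked)  emit P0@[18:18]
i=19 'e': node 11→12  emit P3@[17:19]
i=20 'a': node 12→11 (fail-walked)  emit P0@[20:20]
i=21 'e': node 11→12  emit P3@[19:21]
i=22 'd': node 12→2 (fail-walked)
i=23 'c': node 2→8 (fail-walked)
i=24 'd': node 8→9  emit P2@[23:24]
i=25 'c': node 9→8 (fail-walked)
i=26 'e': node 8→13
i=27 'c': node 13→8 (fail-walked)
i=28 'e': node 8→13
i=29 'a': node 13→11 (fail-walked)  emit P0@[29:29]
i=30 'e': node 11→12  emit P3@[28:30]
i=31 'a': node 12→11 (fail-walked)  emit P0@[31:31]
i=32 'c': node 11→8 (fail-walked)
i=33 'e': node 8→13
i=34 'd': node 13→14
i=35 'b': node 14→15  emit P4@[32:35]
i=36 'c': node 15→8 (fail-walked)
i=37 'd': node 8→9  emit P2@[36:37]
i=38 'd': node 9→3 (fail-walked)
i=39 'e': node 3→10 (fail-walked)
i=40 'a': node 10→11  emit P0@[40:40]
i=41 'e': node 11→12  emit P3@[39:41]
i=42 'c': node 12→8 (fail-walked)
i=43 'd': node 8→9  emit P2@[42:43]
i=44 'b': node 9→16
i=45 'c': node 16→17  emit P5@[42:45]
i=46 'd': node 17→9 (fail-walked)  emit P2@[45:46]
i=47 'e': node 9→10 (fail-walked)
i=48 'a': node 10→11  emit P0@[48:48]
i=49 'a': node 11→1 (fail-walked)  emit P0@[49:49]
i=50 'b': node 1→0 (fail-walked)
i=51 'c': node 0→8
i=52 'b': node 8→0 (fail-walked)
i=53 'b': node 0→0
i=54 'e': node 0→10
i=55 'b': node 10→0 (fail-walked)
i=56 'c': node 0→8
i=57 'e': node 8→13
i=58 'd': node 13→14
i=59 'b': node 14→15  emit P4@[56:59]
i=60 'e': node 15→10 (fail-walked)
i=61 'd': node 10→2 (fail-walked)
i=62 'a': node 2→1 (fail-walked)  emit P0@[62:62]
i=63 'a': node 1→1 (fail-walked)  emit P0@[63:63]
i=64 'e': node 1→10 (fail-walked)
i=65 'd': node 10→2 (fail-walked)
i=66 'b': node 2→0 (fail-walked)
i=67 'c': node 0→8
i=68 'c': node 8→8 (fail-walked)
i=69 'd': node 8→9  emit P2@[68:69]
i=70 'b': node 9→16

Result: [[1,0],[2,3],[3,0],[5,2],[7,5],[14,0],[16,0],[17,3],[18,0],[19,3],[20,0],[21,3],[24,2],[29,0],[30,3],[31,0],[35,4],[37,2],[40,0],[41,3],[43,2],[45,5],[46,2],[48,0],[49,0],[59,4],[62,0],[63,0],[69,2]]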